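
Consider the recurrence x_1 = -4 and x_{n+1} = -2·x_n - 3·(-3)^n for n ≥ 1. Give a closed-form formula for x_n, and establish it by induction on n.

Computing the first terms: x_1 = -4, x_2 = 17, x_3 = -61. This suggests x_n = 5(-2)^(n - 1) - (-3)^(n + 1).
For the base case n = 1: the formula gives -4 = -4 = x_1.
Inductive step: suppose the statement holds for some j ≥ 1, so x_j = 5(-2)^(j - 1) - (-3)^(j + 1).
Then x_{j+1} = -2·x_j - 3·(-3)^j = -2·(5(-2)^(j - 1) - (-3)^(j + 1)) - 3·(-3)^j = 5(-2)^j - (-3)^(j + 2) = 5(-2)^((j+1) - 1) - (-3)^((j+1) + 1),
which is the claimed formula at n = j+1.
This completes the induction.

x_n = 5(-2)^(n - 1) - (-3)^(n + 1)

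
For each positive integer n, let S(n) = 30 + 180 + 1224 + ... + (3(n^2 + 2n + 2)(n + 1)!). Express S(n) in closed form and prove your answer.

We claim S(n) = (3n + 3)(n + 2)! - 6 for all n ≥ 1.
Base step (n = 1): S(1) = 30, and the closed form gives 30. They agree.
For the inductive step, assume it holds for an arbitrary p ≥ 1, so S(p) = (3p + 3)(p + 2)! - 6.
Then S(p+1) = S(p) + (3(p^2 + 4p + 5)(p + 2)!) = ((3p + 3)(p + 2)! - 6) + (3(p^2 + 4p + 5)(p + 2)!).
Simplifying, S(p+1) = (3(p+1) + 3)((p+1) + 2)! - 6,
which is the closed form with n = p+1.
By induction, the statement is established for all n ≥ 1.

S(n) = (3n + 3)(n + 2)! - 6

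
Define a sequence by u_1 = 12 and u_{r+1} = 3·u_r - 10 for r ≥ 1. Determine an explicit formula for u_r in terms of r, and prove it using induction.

Computing the first terms: u_1 = 12, u_2 = 26, u_3 = 68. This suggests u_r = 7·3^(r - 1) + 5.
Base step (r = 1): the formula gives 12 = 12 = u_1.
Inductive step: assume the claim holds for r = m, so u_m = 7·3^(m - 1) + 5.
Then u_{m+1} = 3·u_m - 10 = 3·(7·3^(m - 1) + 5) - 10 = 7·3^m + 5 = 7·3^((m+1) - 1) + 5,
which is the claimed formula at r = m+1.
This completes the induction.

u_r = 7·3^(r - 1) + 5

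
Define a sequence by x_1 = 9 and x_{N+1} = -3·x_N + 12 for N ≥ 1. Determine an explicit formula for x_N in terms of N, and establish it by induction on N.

Computing the first terms: x_1 = 9, x_2 = -15, x_3 = 57. This suggests x_N = -2(-3)^N + 3.
When N = 1: the formula gives 9 = 9 = x_1.
Suppose the result is true for N = i, so x_i = -2(-3)^i + 3.
Then x_{i+1} = -3·x_i + 12 = -3·(-2(-3)^i + 3) + 12 = -2(-3)^(i + 1) + 3,
which is the claimed formula at N = i+1.
Hence, by induction on N, the claim holds for every N ≥ 1.

x_N = -2(-3)^N + 3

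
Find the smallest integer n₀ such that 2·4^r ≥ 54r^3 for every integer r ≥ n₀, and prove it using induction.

n₀ = 7

At r = 6: 8192 < 11664, so the inequality fails and n₀ ≥ 7. We prove 2·4^r ≥ 54r^3 for all r ≥ 7.
For the base case r = 7: 2·4^r = 32768 and 54r^3 = 18522, so 32768 ≥ 18522.
For the inductive step, assume it holds for an arbitrary k ≥ 7, so 2·4^k ≥ 54k^3.
Then 2·4^(k + 1) = 4·(2·4^k) ≥ 4·(54k^3).
Also, for k ≥ 7 we have 4·(54k^3) ≥ 54(k+1)^3, since 4 ≥ (1 + 1/k)^3 for all k ≥ 7.
Combining, 2·4^(k + 1) ≥ 54(k+1)^3.
By induction, the statement is established for all r ≥ 7.
Hence the smallest such n₀ is 7.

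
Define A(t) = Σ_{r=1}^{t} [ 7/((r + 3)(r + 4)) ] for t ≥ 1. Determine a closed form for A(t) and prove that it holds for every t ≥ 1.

A(t) = 7t/(4(t + 4))

We claim A(t) = 7t/(4(t + 4)) for all t ≥ 1.
For the base case t = 1: A(1) = 7/20, and the closed form gives 7/20. They agree.
Inductive step: suppose the statement holds for some r ≥ 1, so A(r) = 7r/(4(r + 4)).
Then A(r+1) = A(r) + (7/((r + 4)(r + 5))) = (7r/(4(r + 4))) + (7/((r + 4)(r + 5))).
Simplifying, A(r+1) = 7(r + 1)/(4(r + 5)) = 7(r+1)/(4((r+1) + 4)),
which is the closed form with t = r+1.
This completes the induction.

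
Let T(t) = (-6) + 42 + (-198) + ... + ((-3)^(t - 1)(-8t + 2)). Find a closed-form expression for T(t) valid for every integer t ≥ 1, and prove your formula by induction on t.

T(t) = 2(-3)^t·t

We claim T(t) = 2(-3)^t·t for all t ≥ 1.
For the base case t = 1: T(1) = -6, and the closed form gives -6. They agree.
Inductive step: assume the claim holds for t = k, so T(k) = 2(-3)^k·k.
Then T(k+1) = T(k) + ((-3)^k(-8k - 6)) = (2(-3)^k·k) + ((-3)^k(-8k - 6)).
Simplifying, T(k+1) = (-3)^(k + 1)(2k + 2) = 2(-3)^(k+1)·(k+1),
which is the closed form with t = k+1.
By the principle of mathematical induction, the result holds for all t ≥ 1.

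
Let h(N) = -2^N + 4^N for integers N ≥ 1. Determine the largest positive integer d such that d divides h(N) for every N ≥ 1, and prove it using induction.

d = 2

Computing the first values: h(1) = 2 and h(2) = 12; gcd(2, 12) = 2, so d ≤ 2.
We prove 2 | -2^N + 4^N for all N ≥ 1 by induction on N.
Base step (N = 1): h(1) = 2 = 2·(1), so 2 | h(1).
Inductive step: assume the claim holds for N = j, i.e. 2 | h(j). Then
4^{j+1} − 2^{j+1} = 4·4^j − 2·2^j = 4·(4^j − 2^j) + (2)·2^j. The first term is divisible by 2 by the inductive hypothesis, and the second term (2)·2^j is divisible by 2 since 2 | 2. Hence 2 | h(j+1).
By the principle of mathematical induction, the result holds for all N ≥ 1.
Therefore the largest such d is 2.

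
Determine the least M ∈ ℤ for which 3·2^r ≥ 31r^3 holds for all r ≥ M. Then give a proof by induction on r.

M = 16

At r = 15: 98304 < 104625, so the inequality fails and M ≥ 16. We prove 3·2^r ≥ 31r^3 for all r ≥ 16.
When r = 16: 3·2^r = 196608 and 31r^3 = 126976, so 196608 ≥ 126976.
For the inductive step, assume it holds for an arbitrary m ≥ 16, so 3·2^m ≥ 31m^3.
Then 3·2^(m + 1) = 2·(3·2^m) ≥ 2·(31m^3).
Also, for m ≥ 16 we have 2·(31m^3) ≥ 31(m+1)^3, since 2 ≥ (1 + 1/m)^3 for all m ≥ 16.
Combining, 3·2^(m + 1) ≥ 31(m+1)^3.
Hence, by induction on r, the claim holds for every r ≥ 16.
Hence the smallest such M is 16.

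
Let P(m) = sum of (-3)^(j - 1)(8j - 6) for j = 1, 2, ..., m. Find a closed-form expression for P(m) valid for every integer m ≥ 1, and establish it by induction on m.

We claim P(m) = (-3)^m(-2m + 1) - 1 for all m ≥ 1.
Base case (m = 1): P(1) = 2, and the closed form gives 2. They agree.
Suppose the result is true for m = j, so P(j) = (-3)^j(-2j + 1) - 1.
Then P(j+1) = P(j) + ((-3)^j(8j + 2)) = ((-3)^j(-2j + 1) - 1) + ((-3)^j(8j + 2)).
Simplifying, P(j+1) = 6(-3)^j·j + 3(-3)^j - 1 = (-3)^(j+1)(-2(j+1) + 1) - 1,
which is the closed form with m = j+1.
This completes the induction.

P(m) = (-3)^m(-2m + 1) - 1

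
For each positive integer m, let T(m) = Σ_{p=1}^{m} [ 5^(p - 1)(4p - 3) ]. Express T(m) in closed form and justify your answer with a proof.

T(m) = 5^m(m - 1) + 1

We claim T(m) = 5^m(m - 1) + 1 for all m ≥ 1.
Base case (m = 1): T(1) = 1, and the closed form gives 1. They agree.
Inductive step: suppose the statement holds for some p ≥ 1, so T(p) = 5^p(p - 1) + 1.
Then T(p+1) = T(p) + (5^p(4p + 1)) = (5^p(p - 1) + 1) + (5^p(4p + 1)).
Simplifying, T(p+1) = 5^(p + 1)p + 1 = 5^(p+1)((p+1) - 1) + 1,
which is the closed form with m = p+1.
This completes the induction.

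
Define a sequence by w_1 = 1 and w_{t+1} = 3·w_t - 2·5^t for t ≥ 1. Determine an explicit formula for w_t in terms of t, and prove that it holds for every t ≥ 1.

w_t = 2·3^t - 5^t

Computing the first terms: w_1 = 1, w_2 = -7, w_3 = -71. This suggests w_t = 2·3^t - 5^t.
Base case (t = 1): the formula gives 1 = 1 = w_1.
Suppose the result is true for t = p, so w_p = 2·3^p - 5^p.
Then w_{p+1} = 3·w_p - 2·5^p = 3·(2·3^p - 5^p) - 2·5^p = 2·3^(p + 1) - 5^(p + 1),
which is the claimed formula at t = p+1.
Hence, by induction on t, the claim holds for every t ≥ 1.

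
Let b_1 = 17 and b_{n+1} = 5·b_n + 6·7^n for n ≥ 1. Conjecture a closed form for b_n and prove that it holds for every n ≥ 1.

b_n = -4·5^(n - 1) + 3·7^n

Computing the first terms: b_1 = 17, b_2 = 127, b_3 = 929. This suggests b_n = -4·5^(n - 1) + 3·7^n.
When n = 1: the formula gives 17 = 17 = b_1.
Inductive step: assume the claim holds for n = p, so b_p = -4·5^(p - 1) + 3·7^p.
Then b_{p+1} = 5·b_p + 6·7^p = 5·(-4·5^(p - 1) + 3·7^p) + 6·7^p = -4·5^p + 3·7^(p + 1) = -4·5^((p+1) - 1) + 3·7^(p+1),
which is the claimed formula at n = p+1.
This completes the induction.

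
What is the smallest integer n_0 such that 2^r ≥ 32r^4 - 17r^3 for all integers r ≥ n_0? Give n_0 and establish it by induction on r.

At r = 23: 8388608 < 8748073, so the inequality fails and n_0 ≥ 24. We prove 2^r ≥ 32r^4 - 17r^3 for all r ≥ 24.
Base step (r = 24): 2^r = 16777216 and 32r^4 - 17r^3 = 10381824, so 16777216 ≥ 10381824.
Inductive step: assume the claim holds for r = k, so 2^k ≥ 32k^4 - 17k^3.
Then 2^(k + 1) = 2·(2^k) ≥ 2·(32k^4 - 17k^3).
Also, for k ≥ 24 we have 2·(32k^4 - 17k^3) ≥ 32(k+1)^4 - 17(k+1)^3, since 2·(32k^4 - 17k^3) − (32(k+1)^4 - 17(k+1)^3) = 32k^4 - 145k^3 - 141k^2 - 77k - 15, which is nonnegative for all k ≥ 24.
Combining, 2^(k + 1) ≥ 32(k+1)^4 - 17(k+1)^3.
By the principle of mathematical induction, the result holds for all r ≥ 24.
Hence the smallest such n_0 is 24.

n_0 = 24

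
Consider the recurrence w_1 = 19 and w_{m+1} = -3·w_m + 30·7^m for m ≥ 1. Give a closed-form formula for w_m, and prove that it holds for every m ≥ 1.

Computing the first terms: w_1 = 19, w_2 = 153, w_3 = 1011. This suggests w_m = -2(-3)^(m - 1) + 3·7^m.
Base step (m = 1): the formula gives 19 = 19 = w_1.
Inductive step: suppose the statement holds for some p ≥ 1, so w_p = -2(-3)^(p - 1) + 3·7^p.
Then w_{p+1} = -3·w_p + 30·7^p = -3·(-2(-3)^(p - 1) + 3·7^p) + 30·7^p = -2(-3)^p + 3·7^(p + 1) = -2(-3)^((p+1) - 1) + 3·7^(p+1),
which is the claimed formula at m = p+1.
By induction, the statement is established for all m ≥ 1.

w_m = -2(-3)^(m - 1) + 3·7^m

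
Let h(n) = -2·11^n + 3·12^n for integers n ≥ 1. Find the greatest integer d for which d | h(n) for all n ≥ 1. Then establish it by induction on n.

d = 2

Computing the first values: h(1) = 14 and h(2) = 190; gcd(14, 190) = 2, so d ≤ 2.
We prove 2 | -2·11^n + 3·12^n for all n ≥ 1 by induction on n.
When n = 1: h(1) = 14 = 2·(7), so 2 | h(1).
Suppose the result is true for n = r, i.e. 2 | h(r). Then
h(r+1) − 12·h(r) = (-2·11^(r+1) + 3·12^(r+1)) − 12·(-2·11^r + 3·12^r) = (-2)·11^r·(11 − 12) = (2)·11^r. Since 2 | h(r) by the inductive hypothesis, 2 | 12·h(r); and 2 | 2 since 2 = 2·1. Therefore 2 | h(r+1).
By the principle of mathematical induction, the result holds for all n ≥ 1.
Therefore the largest such d is 2.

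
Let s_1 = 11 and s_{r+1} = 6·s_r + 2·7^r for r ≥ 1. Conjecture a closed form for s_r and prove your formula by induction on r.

Computing the first terms: s_1 = 11, s_2 = 80, s_3 = 578. This suggests s_r = -3·6^(r - 1) + 2·7^r.
For the base case r = 1: the formula gives 11 = 11 = s_1.
Inductive step: assume the claim holds for r = i, so s_i = -3·6^(i - 1) + 2·7^i.
Then s_{i+1} = 6·s_i + 2·7^i = 6·(-3·6^(i - 1) + 2·7^i) + 2·7^i = -3·6^i + 2·7^(i + 1) = -3·6^((i+1) - 1) + 2·7^(i+1),
which is the claimed formula at r = i+1.
Hence, by induction on r, the claim holds for every r ≥ 1.

s_r = -3·6^(r - 1) + 2·7^r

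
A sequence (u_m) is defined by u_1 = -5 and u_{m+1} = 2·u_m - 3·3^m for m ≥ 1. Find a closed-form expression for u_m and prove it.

Computing the first terms: u_1 = -5, u_2 = -19, u_3 = -65. This suggests u_m = 2^(m + 1) - 3^(m + 1).
When m = 1: the formula gives -5 = -5 = u_1.
Suppose the result is true for m = i, so u_i = 2^(i + 1) - 3^(i + 1).
Then u_{i+1} = 2·u_i - 3·3^i = 2·(2^(i + 1) - 3^(i + 1)) - 3·3^i = 2^(i + 2) - 3^(i + 2) = 2^((i+1) + 1) - 3^((i+1) + 1),
which is the claimed formula at m = i+1.
By induction, the statement is established for all m ≥ 1.

u_m = 2^(m + 1) - 3^(m + 1)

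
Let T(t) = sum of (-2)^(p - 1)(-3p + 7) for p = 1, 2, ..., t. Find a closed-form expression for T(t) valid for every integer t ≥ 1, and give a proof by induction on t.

T(t) = (-2)^t(t - 2) + 2

We claim T(t) = (-2)^t(t - 2) + 2 for all t ≥ 1.
Base step (t = 1): T(1) = 4, and the closed form gives 4. They agree.
Inductive step: suppose the statement holds for some p ≥ 1, so T(p) = (-2)^p(p - 2) + 2.
Then T(p+1) = T(p) + ((-2)^p(-3p + 4)) = ((-2)^p(p - 2) + 2) + ((-2)^p(-3p + 4)).
Simplifying, T(p+1) = -2(-2)^p·p + 2(-2)^p + 2 = (-2)^(p+1)((p+1) - 2) + 2,
which is the closed form with t = p+1.
By the principle of mathematical induction, the result holds for all t ≥ 1.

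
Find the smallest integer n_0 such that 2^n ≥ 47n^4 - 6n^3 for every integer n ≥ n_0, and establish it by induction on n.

At n = 23: 8388608 < 13079525, so the inequality fails and n_0 ≥ 24. We prove 2^n ≥ 47n^4 - 6n^3 for all n ≥ 24.
Base step (n = 24): 2^n = 16777216 and 47n^4 - 6n^3 = 15510528, so 16777216 ≥ 15510528.
Inductive step: suppose the statement holds for some p ≥ 24, so 2^p ≥ 47p^4 - 6p^3.
Then 2^(p + 1) = 2·(2^p) ≥ 2·(47p^4 - 6p^3).
Also, for p ≥ 24 we have 2·(47p^4 - 6p^3) ≥ 47(p+1)^4 - 6(p+1)^3, since 2·(47p^4 - 6p^3) − (47(p+1)^4 - 6(p+1)^3) = 47p^4 - 194p^3 - 264p^2 - 170p - 41, which is nonnegative for all p ≥ 24.
Combining, 2^(p + 1) ≥ 47(p+1)^4 - 6(p+1)^3.
By induction, the statement is established for all n ≥ 24.
Hence the smallest such n_0 is 24.

n_0 = 24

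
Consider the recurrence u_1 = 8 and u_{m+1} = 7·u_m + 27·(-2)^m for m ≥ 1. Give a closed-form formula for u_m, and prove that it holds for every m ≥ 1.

Computing the first terms: u_1 = 8, u_2 = 2, u_3 = 122. This suggests u_m = -3(-2)^m + 2·7^(m - 1).
For the base case m = 1: the formula gives 8 = 8 = u_1.
Inductive step: assume the claim holds for m = k, so u_k = -3(-2)^k + 2·7^(k - 1).
Then u_{k+1} = 7·u_k + 27·(-2)^k = 7·(-3(-2)^k + 2·7^(k - 1)) + 27·(-2)^k = -3(-2)^(k + 1) + 2·7^k = -3(-2)^(k+1) + 2·7^((k+1) - 1),
which is the claimed formula at m = k+1.
Hence, by induction on m, the claim holds for every m ≥ 1.

u_m = -3(-2)^m + 2·7^(m - 1)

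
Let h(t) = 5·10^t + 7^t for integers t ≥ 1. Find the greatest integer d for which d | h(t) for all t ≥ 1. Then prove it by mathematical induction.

d = 3

Computing the first values: h(1) = 57 and h(2) = 549; gcd(57, 549) = 3, so d ≤ 3.
We prove 3 | 5·10^t + 7^t for all t ≥ 1 by induction on t.
For the base case t = 1: h(1) = 57 = 3·(19), so 3 | h(1).
Suppose the result is true for t = k, i.e. 3 | h(k). Then
h(k+1) − 10·h(k) = (5·10^(k+1) + 7^(k+1)) − 10·(5·10^k + 7^k) = (1)·7^k·(7 − 10) = (-3)·7^k. Since 3 | h(k) by the inductive hypothesis, 3 | 10·h(k); and 3 | -3 since -3 = 3·-1. Therefore 3 | h(k+1).
By induction, the statement is established for all t ≥ 1.
Therefore the largest such d is 3.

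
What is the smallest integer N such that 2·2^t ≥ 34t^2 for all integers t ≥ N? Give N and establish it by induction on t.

At t = 11: 4096 < 4114, so the inequality fails and N ≥ 12. We prove 2·2^t ≥ 34t^2 for all t ≥ 12.
When t = 12: 2·2^t = 8192 and 34t^2 = 4896, so 8192 ≥ 4896.
Suppose the result is true for t = m, so 2·2^m ≥ 34m^2.
Then 2·2^(m + 1) = 2·(2·2^m) ≥ 2·(34m^2).
Also, for m ≥ 12 we have 2·(34m^2) ≥ 34(m+1)^2, since 2 ≥ (1 + 1/m)^2 for all m ≥ 12.
Combining, 2·2^(m + 1) ≥ 34(m+1)^2.
By the principle of mathematical induction, the result holds for all t ≥ 12.
Hence the smallest such N is 12.

N = 12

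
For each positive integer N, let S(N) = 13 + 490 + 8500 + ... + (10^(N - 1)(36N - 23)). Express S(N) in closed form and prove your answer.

S(N) = 10^N(4N - 3) + 3

We claim S(N) = 10^N(4N - 3) + 3 for all N ≥ 1.
Base step (N = 1): S(1) = 13, and the closed form gives 13. They agree.
Inductive step: suppose the statement holds for some m ≥ 1, so S(m) = 10^m(4m - 3) + 3.
Then S(m+1) = S(m) + (10^m(36m + 13)) = (10^m(4m - 3) + 3) + (10^m(36m + 13)).
Simplifying, S(m+1) = 40·10^m·m + 10·10^m + 3 = 10^(m+1)(4(m+1) - 3) + 3,
which is the closed form with N = m+1.
Hence, by induction on N, the claim holds for every N ≥ 1.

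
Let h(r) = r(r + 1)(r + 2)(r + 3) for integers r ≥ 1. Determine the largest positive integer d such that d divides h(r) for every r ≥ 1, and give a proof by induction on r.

Computing the first values: h(1) = 24 and h(2) = 120; gcd(24, 120) = 24, so d ≤ 24.
We prove 24 | r(r + 1)(r + 2)(r + 3) for all r ≥ 1 by induction on r.
When r = 1: h(1) = 24 = 24·(1), so 24 | h(1).
Inductive step: assume the claim holds for r = i, i.e. 24 | h(i). Then
h(i+1) − h(i) = (i+1)·(i+2)·(i+3)·(i+4) − i·(i+1)·(i+2)·(i+3) = (i+1)·(i+2)·(i+3)·[(i+4) − i] = 4·(i+1)·(i+2)·(i+3). The product of 3 consecutive integers is divisible by (3)! = 6, so h(i+1) − h(i) is divisible by 4·6 = 24. By the inductive hypothesis 24 | h(i), hence 24 | h(i+1).
By induction, the statement is established for all r ≥ 1.
Therefore the largest such d is 24.

d = 24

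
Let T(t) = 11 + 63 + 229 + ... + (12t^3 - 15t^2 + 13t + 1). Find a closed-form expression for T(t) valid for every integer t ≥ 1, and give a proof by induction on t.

T(t) = t(3t^3 + t^2 + 2t + 5)

We claim T(t) = t(3t^3 + t^2 + 2t + 5) for all t ≥ 1.
Base step (t = 1): T(1) = 11, and the closed form gives 11. They agree.
Inductive step: assume the claim holds for t = i, so T(i) = i(3i^3 + i^2 + 2i + 5).
Then T(i+1) = T(i) + (12i^3 + 21i^2 + 19i + 11) = (i(3i^3 + i^2 + 2i + 5)) + (12i^3 + 21i^2 + 19i + 11).
Simplifying, T(i+1) = (i + 1)(3i^3 + 10i^2 + 13i + 11) = (i+1)(3(i+1)^3 + (i+1)^2 + 2(i+1) + 5),
which is the closed form with t = i+1.
By induction, the statement is established for all t ≥ 1.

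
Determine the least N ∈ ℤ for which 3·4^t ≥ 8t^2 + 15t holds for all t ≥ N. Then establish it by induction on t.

At t = 2: 48 < 62, so the inequality fails and N ≥ 3. We prove 3·4^t ≥ 8t^2 + 15t for all t ≥ 3.
For the base case t = 3: 3·4^t = 192 and 8t^2 + 15t = 117, so 192 ≥ 117.
For the inductive step, assume it holds for an arbitrary r ≥ 3, so 3·4^r ≥ 8r^2 + 15r.
Then 3·4^(r + 1) = 4·(3·4^r) ≥ 4·(8r^2 + 15r).
Also, for r ≥ 3 we have 4·(8r^2 + 15r) ≥ 8(r+1)^2 + 15(r+1), since 4·(8r^2 + 15r) − (8(r+1)^2 + 15(r+1)) = 24r^2 + 29r - 23, which is nonnegative for all r ≥ 3.
Combining, 3·4^(r + 1) ≥ 8(r+1)^2 + 15(r+1).
By induction, the statement is established for all t ≥ 3.
Hence the smallest such N is 3.

N = 3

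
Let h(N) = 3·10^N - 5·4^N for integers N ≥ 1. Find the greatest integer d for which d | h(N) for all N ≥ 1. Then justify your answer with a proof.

Computing the first values: h(1) = 10 and h(2) = 220; gcd(10, 220) = 10, so d ≤ 10.
We prove 10 | 3·10^N - 5·4^N for all N ≥ 1 by induction on N.
For the base case N = 1: h(1) = 10 = 10·(1), so 10 | h(1).
Inductive step: assume the claim holds for N = p, i.e. 10 | h(p). Then
h(p+1) − 10·h(p) = (3·10^(p+1) - 5·4^(p+1)) − 10·(3·10^p - 5·4^p) = (-5)·4^p·(4 − 10) = (30)·4^p. Since 10 | h(p) by the inductive hypothesis, 10 | 10·h(p); and 10 | 30 since 30 = 10·3. Therefore 10 | h(p+1).
By induction, the statement is established for all N ≥ 1.
Therefore the largest such d is 10.

d = 10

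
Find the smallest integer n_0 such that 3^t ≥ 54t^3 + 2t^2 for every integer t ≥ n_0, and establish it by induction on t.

n_0 = 10

At t = 9: 19683 < 39528, so the inequality fails and n_0 ≥ 10. We prove 3^t ≥ 54t^3 + 2t^2 for all t ≥ 10.
When t = 10: 3^t = 59049 and 54t^3 + 2t^2 = 54200, so 59049 ≥ 54200.
Inductive step: assume the claim holds for t = j, so 3^j ≥ 54j^3 + 2j^2.
Then 3^(j + 1) = 3·(3^j) ≥ 3·(54j^3 + 2j^2).
Also, for j ≥ 10 we have 3·(54j^3 + 2j^2) ≥ 54(j+1)^3 + 2(j+1)^2, since 3·(54j^3 + 2j^2) − (54(j+1)^3 + 2(j+1)^2) = 108j^3 - 158j^2 - 166j - 56, which is nonnegative for all j ≥ 10.
Combining, 3^(j + 1) ≥ 54(j+1)^3 + 2(j+1)^2.
By induction, the statement is established for all t ≥ 10.
Hence the smallest such n_0 is 10.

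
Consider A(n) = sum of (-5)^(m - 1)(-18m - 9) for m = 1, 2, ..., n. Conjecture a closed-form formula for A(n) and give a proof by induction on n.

We claim A(n) = (-5)^n(3n + 2) - 2 for all n ≥ 1.
Base case (n = 1): A(1) = -27, and the closed form gives -27. They agree.
Suppose the result is true for n = m, so A(m) = (-5)^m(3m + 2) - 2.
Then A(m+1) = A(m) + ((-5)^m(-18m - 27)) = ((-5)^m(3m + 2) - 2) + ((-5)^m(-18m - 27)).
Simplifying, A(m+1) = -15(-5)^m·m - 25(-5)^m - 2 = (-5)^(m+1)(3(m+1) + 2) - 2,
which is the closed form with n = m+1.
This completes the induction.

A(n) = (-5)^n(3n + 2) - 2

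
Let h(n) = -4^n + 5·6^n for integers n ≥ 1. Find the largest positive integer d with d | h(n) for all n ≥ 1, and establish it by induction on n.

Computing the first values: h(1) = 26 and h(2) = 164; gcd(26, 164) = 2, so d ≤ 2.
We prove 2 | -4^n + 5·6^n for all n ≥ 1 by induction on n.
When n = 1: h(1) = 26 = 2·(13), so 2 | h(1).
Inductive step: suppose the statement holds for some i ≥ 1, i.e. 2 | h(i). Then
h(i+1) − 6·h(i) = (-4^(i+1) + 5·6^(i+1)) − 6·(-4^i + 5·6^i) = (-1)·4^i·(4 − 6) = (2)·4^i. Since 2 | h(i) by the inductive hypothesis, 2 | 6·h(i); and 2 | 2 since 2 = 2·1. Therefore 2 | h(i+1).
By the principle of mathematical induction, the result holds for all n ≥ 1.
Therefore the largest such d is 2.

d = 2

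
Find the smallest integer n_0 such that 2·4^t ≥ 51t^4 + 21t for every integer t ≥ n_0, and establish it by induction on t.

At t = 8: 131072 < 209064, so the inequality fails and n_0 ≥ 9. We prove 2·4^t ≥ 51t^4 + 21t for all t ≥ 9.
When t = 9: 2·4^t = 524288 and 51t^4 + 21t = 334800, so 524288 ≥ 334800.
Inductive step: suppose the statement holds for some r ≥ 9, so 2·4^r ≥ 51r^4 + 21r.
Then 2·4^(r + 1) = 4·(2·4^r) ≥ 4·(51r^4 + 21r).
Also, for r ≥ 9 we have 4·(51r^4 + 21r) ≥ 51(r+1)^4 + 21(r+1), since 4·(51r^4 + 21r) − (51(r+1)^4 + 21(r+1)) = 153r^4 - 204r^3 - 306r^2 - 141r - 72, which is nonnegative for all r ≥ 9.
Combining, 2·4^(r + 1) ≥ 51(r+1)^4 + 21(r+1).
By induction, the statement is established for all t ≥ 9.
Hence the smallest such n_0 is 9.

n_0 = 9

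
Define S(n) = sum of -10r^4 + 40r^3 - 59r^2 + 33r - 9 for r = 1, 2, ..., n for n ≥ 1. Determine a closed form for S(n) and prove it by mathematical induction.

We claim S(n) = -n(2n^4 - 5n^3 + 3n^2 + 3n + 2) for all n ≥ 1.
When n = 1: S(1) = -5, and the closed form gives -5. They agree.
For the inductive step, assume it holds for an arbitrary r ≥ 1, so S(r) = r(-2r^4 + 5r^3 - 3r^2 - 3r - 2).
Then S(r+1) = S(r) + (-10r^4 + r^2 - 5r - 5) = (r(-2r^4 + 5r^3 - 3r^2 - 3r - 2)) + (-10r^4 + r^2 - 5r - 5).
Simplifying, S(r+1) = -(r + 1)(2r^4 + 3r^3 + 2r + 5) = -(r+1)(2(r+1)^4 - 5(r+1)^3 + 3(r+1)^2 + 3(r+1) + 2),
which is the closed form with n = r+1.
This completes the induction.

S(n) = -n(2n^4 - 5n^3 + 3n^2 + 3n + 2)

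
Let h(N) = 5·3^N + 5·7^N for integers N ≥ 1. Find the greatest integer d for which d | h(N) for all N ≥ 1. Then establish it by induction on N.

Computing the first values: h(1) = 50 and h(2) = 290; gcd(50, 290) = 10, so d ≤ 10.
We prove 10 | 5·3^N + 5·7^N for all N ≥ 1 by induction on N.
Base case (N = 1): h(1) = 50 = 10·(5), so 10 | h(1).
Inductive step: assume the claim holds for N = r, i.e. 10 | h(r). Then
h(r+1) − 7·h(r) = (5·3^(r+1) + 5·7^(r+1)) − 7·(5·3^r + 5·7^r) = (5)·3^r·(3 − 7) = (-20)·3^r. Since 10 | h(r) by the inductive hypothesis, 10 | 7·h(r); and 10 | -20 since -20 = 10·-2. Therefore 10 | h(r+1).
Hence, by induction on N, the claim holds for every N ≥ 1.
Therefore the largest such d is 10.

d = 10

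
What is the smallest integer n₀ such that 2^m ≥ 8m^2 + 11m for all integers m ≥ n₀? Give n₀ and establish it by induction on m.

n₀ = 10

At m = 9: 512 < 747, so the inequality fails and n₀ ≥ 10. We prove 2^m ≥ 8m^2 + 11m for all m ≥ 10.
For the base case m = 10: 2^m = 1024 and 8m^2 + 11m = 910, so 1024 ≥ 910.
Inductive step: suppose the statement holds for some r ≥ 10, so 2^r ≥ 8r^2 + 11r.
Then 2^(r + 1) = 2·(2^r) ≥ 2·(8r^2 + 11r).
Also, for r ≥ 10 we have 2·(8r^2 + 11r) ≥ 8(r+1)^2 + 11(r+1), since 2·(8r^2 + 11r) − (8(r+1)^2 + 11(r+1)) = 8r^2 - 5r - 19, which is nonnegative for all r ≥ 10.
Combining, 2^(r + 1) ≥ 8(r+1)^2 + 11(r+1).
By the principle of mathematical induction, the result holds for all m ≥ 10.
Hence the smallest such n₀ is 10.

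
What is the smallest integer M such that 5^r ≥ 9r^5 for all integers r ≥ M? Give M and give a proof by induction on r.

At r = 7: 78125 < 151263, so the inequality fails and M ≥ 8. We prove 5^r ≥ 9r^5 for all r ≥ 8.
When r = 8: 5^r = 390625 and 9r^5 = 294912, so 390625 ≥ 294912.
Inductive step: assume the claim holds for r = m, so 5^m ≥ 9m^5.
Then 5^(m + 1) = 5·(5^m) ≥ 5·(9m^5).
Also, for m ≥ 8 we have 5·(9m^5) ≥ 9(m+1)^5, since 5 ≥ (1 + 1/m)^5 for all m ≥ 8.
Combining, 5^(m + 1) ≥ 9(m+1)^5.
Hence, by induction on r, the claim holds for every r ≥ 8.
Hence the smallest such M is 8.

M = 8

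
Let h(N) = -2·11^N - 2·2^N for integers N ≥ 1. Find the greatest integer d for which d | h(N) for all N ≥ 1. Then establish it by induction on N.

d = 2

Computing the first values: h(1) = -26 and h(2) = -250; gcd(-26, -250) = 2, so d ≤ 2.
We prove 2 | -2·11^N - 2·2^N for all N ≥ 1 by induction on N.
Base step (N = 1): h(1) = -26 = 2·(-13), so 2 | h(1).
Inductive step: suppose the statement holds for some j ≥ 1, i.e. 2 | h(j). Then
h(j+1) − 11·h(j) = (-2·11^(j+1) - 2·2^(j+1)) − 11·(-2·11^j - 2·2^j) = (-2)·2^j·(2 − 11) = (18)·2^j. Since 2 | h(j) by the inductive hypothesis, 2 | 11·h(j); and 2 | 18 since 18 = 2·9. Therefore 2 | h(j+1).
This completes the induction.
Therefore the largest such d is 2.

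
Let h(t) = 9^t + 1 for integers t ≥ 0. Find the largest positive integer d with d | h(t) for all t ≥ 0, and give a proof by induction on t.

Computing the first values: h(0) = 2 and h(1) = 10; gcd(2, 10) = 2, so d ≤ 2.
We prove 2 | 9^t + 1 for all t ≥ 0 by induction on t.
When t = 0: h(0) = 2 = 2·(1), so 2 | h(0).
Suppose the result is true for t = k, i.e. 2 | h(k). Then
h(k+1) = 9^(k+1) + 1 = 9·(9^k + 1) - 8 = 9·h(k) - 8. The first term is divisible by 2 by the inductive hypothesis, and -8 is divisible by 2. Hence 2 | h(k+1).
Hence, by induction on t, the claim holds for every t ≥ 0.
Therefore the largest such d is 2.

d = 2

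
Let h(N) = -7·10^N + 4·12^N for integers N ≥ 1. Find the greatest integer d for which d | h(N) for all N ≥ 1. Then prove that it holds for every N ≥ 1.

Computing the first values: h(1) = -22 and h(2) = -124; gcd(-22, -124) = 2, so d ≤ 2.
We prove 2 | -7·10^N + 4·12^N for all N ≥ 1 by induction on N.
Base step (N = 1): h(1) = -22 = 2·(-11), so 2 | h(1).
For the inductive step, assume it holds for an arbitrary j ≥ 1, i.e. 2 | h(j). Then
h(j+1) − 12·h(j) = (-7·10^(j+1) + 4·12^(j+1)) − 12·(-7·10^j + 4·12^j) = (-7)·10^j·(10 − 12) = (14)·10^j. Since 2 | h(j) by the inductive hypothesis, 2 | 12·h(j); and 2 | 14 since 14 = 2·7. Therefore 2 | h(j+1).
Hence, by induction on N, the claim holds for every N ≥ 1.
Therefore the largest such d is 2.

d = 2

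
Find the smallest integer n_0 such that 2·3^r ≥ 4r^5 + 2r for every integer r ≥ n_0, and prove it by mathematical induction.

n_0 = 12

At r = 11: 354294 < 644226, so the inequality fails and n_0 ≥ 12. We prove 2·3^r ≥ 4r^5 + 2r for all r ≥ 12.
Base step (r = 12): 2·3^r = 1062882 and 4r^5 + 2r = 995352, so 1062882 ≥ 995352.
For the inductive step, assume it holds for an arbitrary i ≥ 12, so 2·3^i ≥ 4i^5 + 2i.
Then 2·3^(i + 1) = 3·(2·3^i) ≥ 3·(4i^5 + 2i).
Also, for i ≥ 12 we have 3·(4i^5 + 2i) ≥ 4(i+1)^5 + 2(i+1), since 3·(4i^5 + 2i) − (4(i+1)^5 + 2(i+1)) = 8i^5 - 20i^4 - 40i^3 - 40i^2 - 16i - 6, which is nonnegative for all i ≥ 12.
Combining, 2·3^(i + 1) ≥ 4(i+1)^5 + 2(i+1).
By the principle of mathematical induction, the result holds for all r ≥ 12.
Hence the smallest such n_0 is 12.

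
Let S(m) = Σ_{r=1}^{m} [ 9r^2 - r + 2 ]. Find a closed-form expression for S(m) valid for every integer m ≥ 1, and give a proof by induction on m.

S(m) = m(3m^2 + 4m + 3)

We claim S(m) = m(3m^2 + 4m + 3) for all m ≥ 1.
Base case (m = 1): S(1) = 10, and the closed form gives 10. They agree.
Inductive step: assume the claim holds for m = r, so S(r) = r(3r^2 + 4r + 3).
Then S(r+1) = S(r) + (-r + 9(r + 1)^2 + 1) = (r(3r^2 + 4r + 3)) + (-r + 9(r + 1)^2 + 1).
Simplifying, S(r+1) = (r + 1)(3r^2 + 10r + 10) = (r+1)(3(r+1)^2 + 4(r+1) + 3),
which is the closed form with m = r+1.
Hence, by induction on m, the claim holds for every m ≥ 1.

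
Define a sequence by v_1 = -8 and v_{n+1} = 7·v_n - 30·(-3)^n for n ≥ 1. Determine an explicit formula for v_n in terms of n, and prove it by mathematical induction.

Computing the first terms: v_1 = -8, v_2 = 34, v_3 = -32. This suggests v_n = -(-3)^(n + 1) + 7^(n - 1).
When n = 1: the formula gives -8 = -8 = v_1.
Inductive step: assume the claim holds for n = k, so v_k = -(-3)^(k + 1) + 7^(k - 1).
Then v_{k+1} = 7·v_k - 30·(-3)^k = 7·(-(-3)^(k + 1) + 7^(k - 1)) - 30·(-3)^k = -(-3)^(k + 2) + 7^k = -(-3)^((k+1) + 1) + 7^((k+1) - 1),
which is the claimed formula at n = k+1.
Hence, by induction on n, the claim holds for every n ≥ 1.

v_n = -(-3)^(n + 1) + 7^(n - 1)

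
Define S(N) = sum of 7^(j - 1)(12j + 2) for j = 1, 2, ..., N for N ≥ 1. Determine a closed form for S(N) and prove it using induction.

We claim S(N) = 2·7^N·N for all N ≥ 1.
Base step (N = 1): S(1) = 14, and the closed form gives 14. They agree.
Inductive step: assume the claim holds for N = j, so S(j) = 2·7^j·j.
Then S(j+1) = S(j) + (7^j(12j + 14)) = (2·7^j·j) + (7^j(12j + 14)).
Simplifying, S(j+1) = 14·7^j(j + 1) = 2·7^(j+1)·(j+1),
which is the closed form with N = j+1.
Hence, by induction on N, the claim holds for every N ≥ 1.

S(N) = 2·7^N·N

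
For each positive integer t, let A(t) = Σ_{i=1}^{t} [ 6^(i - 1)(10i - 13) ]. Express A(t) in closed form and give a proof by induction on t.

We claim A(t) = 6^t(2t - 3) + 3 for all t ≥ 1.
When t = 1: A(1) = -3, and the closed form gives -3. They agree.
Suppose the result is true for t = i, so A(i) = 6^i(2i - 3) + 3.
Then A(i+1) = A(i) + (6^i(10i - 3)) = (6^i(2i - 3) + 3) + (6^i(10i - 3)).
Simplifying, A(i+1) = 12·6^i·i - 6·6^i + 3 = 6^(i+1)(2(i+1) - 3) + 3,
which is the closed form with t = i+1.
Hence, by induction on t, the claim holds for every t ≥ 1.

A(t) = 6^t(2t - 3) + 3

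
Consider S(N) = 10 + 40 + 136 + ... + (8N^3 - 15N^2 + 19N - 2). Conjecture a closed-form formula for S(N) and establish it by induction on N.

S(N) = N(2N^3 - N^2 + 4N + 5)

We claim S(N) = N(2N^3 - N^2 + 4N + 5) for all N ≥ 1.
When N = 1: S(1) = 10, and the closed form gives 10. They agree.
Inductive step: suppose the statement holds for some p ≥ 1, so S(p) = p(2p^3 - p^2 + 4p + 5).
Then S(p+1) = S(p) + (8p^3 + 9p^2 + 13p + 10) = (p(2p^3 - p^2 + 4p + 5)) + (8p^3 + 9p^2 + 13p + 10).
Simplifying, S(p+1) = (p + 1)(2p^3 + 5p^2 + 8p + 10) = (p+1)(2(p+1)^3 - (p+1)^2 + 4(p+1) + 5),
which is the closed form with N = p+1.
By induction, the statement is established for all N ≥ 1.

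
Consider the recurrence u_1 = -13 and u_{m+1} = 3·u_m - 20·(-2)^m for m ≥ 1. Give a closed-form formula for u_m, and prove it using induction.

u_m = (-2)^(m + 2) - 5·3^(m - 1)

Computing the first terms: u_1 = -13, u_2 = 1, u_3 = -77. This suggests u_m = (-2)^(m + 2) - 5·3^(m - 1).
Base case (m = 1): the formula gives -13 = -13 = u_1.
Inductive step: suppose the statement holds for some r ≥ 1, so u_r = (-2)^(r + 2) - 5·3^(r - 1).
Then u_{r+1} = 3·u_r - 20·(-2)^r = 3·((-2)^(r + 2) - 5·3^(r - 1)) - 20·(-2)^r = (-2)^(r + 3) - 5·3^r = (-2)^((r+1) + 2) - 5·3^((r+1) - 1),
which is the claimed formula at m = r+1.
Hence, by induction on m, the claim holds for every m ≥ 1.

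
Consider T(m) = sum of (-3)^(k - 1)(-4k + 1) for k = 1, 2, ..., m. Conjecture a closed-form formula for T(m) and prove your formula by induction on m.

We claim T(m) = (-3)^m·m for all m ≥ 1.
Base case (m = 1): T(1) = -3, and the closed form gives -3. They agree.
Suppose the result is true for m = k, so T(k) = (-3)^k·k.
Then T(k+1) = T(k) + ((-3)^k(-4k - 3)) = ((-3)^k·k) + ((-3)^k(-4k - 3)).
Simplifying, T(k+1) = (-3)^(k + 1)(k + 1) = (-3)^(k+1)·(k+1),
which is the closed form with m = k+1.
By induction, the statement is established for all m ≥ 1.

T(m) = (-3)^m·m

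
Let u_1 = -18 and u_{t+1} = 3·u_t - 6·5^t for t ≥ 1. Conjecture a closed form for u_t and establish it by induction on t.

u_t = -3^t - 3·5^t

Computing the first terms: u_1 = -18, u_2 = -84, u_3 = -402. This suggests u_t = -3^t - 3·5^t.
For the base case t = 1: the formula gives -18 = -18 = u_1.
Suppose the result is true for t = i, so u_i = -3^i - 3·5^i.
Then u_{i+1} = 3·u_i - 6·5^i = 3·(-3^i - 3·5^i) - 6·5^i = -3^(i + 1) - 3·5^(i + 1),
which is the claimed formula at t = i+1.
Hence, by induction on t, the claim holds for every t ≥ 1.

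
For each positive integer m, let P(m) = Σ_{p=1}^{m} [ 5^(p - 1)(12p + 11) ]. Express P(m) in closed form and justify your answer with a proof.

P(m) = 5^m(3m + 2) - 2

We claim P(m) = 5^m(3m + 2) - 2 for all m ≥ 1.
When m = 1: P(1) = 23, and the closed form gives 23. They agree.
Suppose the result is true for m = p, so P(p) = 5^p(3p + 2) - 2.
Then P(p+1) = P(p) + (5^p(12p + 23)) = (5^p(3p + 2) - 2) + (5^p(12p + 23)).
Simplifying, P(p+1) = 15·5^p·p + 25·5^p - 2 = 5^(p+1)(3(p+1) + 2) - 2,
which is the closed form with m = p+1.
This completes the induction.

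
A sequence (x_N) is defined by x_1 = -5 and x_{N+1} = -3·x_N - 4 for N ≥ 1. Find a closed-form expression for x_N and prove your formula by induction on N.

Computing the first terms: x_1 = -5, x_2 = 11, x_3 = -37. This suggests x_N = -4(-3)^(N - 1) - 1.
Base step (N = 1): the formula gives -5 = -5 = x_1.
Inductive step: suppose the statement holds for some k ≥ 1, so x_k = -4(-3)^(k - 1) - 1.
Then x_{k+1} = -3·x_k - 4 = -3·(-4(-3)^(k - 1) - 1) - 4 = -4(-3)^k - 1 = -4(-3)^((k+1) - 1) - 1,
which is the claimed formula at N = k+1.
This completes the induction.

x_N = -4(-3)^(N - 1) - 1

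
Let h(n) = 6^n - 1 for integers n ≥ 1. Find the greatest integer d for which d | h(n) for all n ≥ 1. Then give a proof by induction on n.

d = 5

Computing the first values: h(1) = 5 and h(2) = 35; gcd(5, 35) = 5, so d ≤ 5.
We prove 5 | 6^n - 1 for all n ≥ 1 by induction on n.
Base step (n = 1): h(1) = 5 = 5·(1), so 5 | h(1).
Inductive step: suppose the statement holds for some m ≥ 1, i.e. 5 | h(m). Then
6^{m+1} − 1^{m+1} = 6·6^m − 1·1^m = 6·(6^m − 1^m) + (5)·1^m. The first term is divisible by 5 by the inductive hypothesis, and the second term (5)·1^m is divisible by 5 since 5 | 5. Hence 5 | h(m+1).
Hence, by induction on n, the claim holds for every n ≥ 1.
Therefore the largest such d is 5.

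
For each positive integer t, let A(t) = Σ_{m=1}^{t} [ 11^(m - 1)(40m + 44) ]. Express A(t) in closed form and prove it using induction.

We claim A(t) = 4·11^t(t + 1) - 4 for all t ≥ 1.
When t = 1: A(1) = 84, and the closed form gives 84. They agree.
Inductive step: assume the claim holds for t = m, so A(m) = 4·11^m(m + 1) - 4.
Then A(m+1) = A(m) + (11^m(40m + 84)) = (4·11^m(m + 1) - 4) + (11^m(40m + 84)).
Simplifying, A(m+1) = 44·11^m·m + 88·11^m - 4 = 4·11^(m+1)((m+1) + 1) - 4,
which is the closed form with t = m+1.
This completes the induction.

A(t) = 4·11^t(t + 1) - 4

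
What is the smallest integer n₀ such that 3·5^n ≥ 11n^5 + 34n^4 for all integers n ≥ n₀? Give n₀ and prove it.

At n = 7: 234375 < 266511, so the inequality fails and n₀ ≥ 8. We prove 3·5^n ≥ 11n^5 + 34n^4 for all n ≥ 8.
Base case (n = 8): 3·5^n = 1171875 and 11n^5 + 34n^4 = 499712, so 1171875 ≥ 499712.
Inductive step: assume the claim holds for n = m, so 3·5^m ≥ 11m^5 + 34m^4.
Then 3·5^(m + 1) = 5·(3·5^m) ≥ 5·(11m^5 + 34m^4).
Also, for m ≥ 8 we have 5·(11m^5 + 34m^4) ≥ 11(m+1)^5 + 34(m+1)^4, since 5·(11m^5 + 34m^4) − (11(m+1)^5 + 34(m+1)^4) = 44m^5 + 81m^4 - 246m^3 - 314m^2 - 191m - 45, which is nonnegative for all m ≥ 8.
Combining, 3·5^(m + 1) ≥ 11(m+1)^5 + 34(m+1)^4.
Hence, by induction on n, the claim holds for every n ≥ 8.
Hence the smallest such n₀ is 8.

n₀ = 8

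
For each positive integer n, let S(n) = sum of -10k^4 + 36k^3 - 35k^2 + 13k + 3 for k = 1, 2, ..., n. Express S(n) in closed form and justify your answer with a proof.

We claim S(n) = -n(2n^4 - 4n^3 - 3n^2 + 2n - 4) for all n ≥ 1.
Base case (n = 1): S(1) = 7, and the closed form gives 7. They agree.
Suppose the result is true for n = k, so S(k) = k(-2k^4 + 4k^3 + 3k^2 - 2k + 4).
Then S(k+1) = S(k) + (-10k^4 - 4k^3 + 13k^2 + 11k + 7) = (k(-2k^4 + 4k^3 + 3k^2 - 2k + 4)) + (-10k^4 - 4k^3 + 13k^2 + 11k + 7).
Simplifying, S(k+1) = -(k + 1)(2k^4 + 4k^3 - 3k^2 - 8k - 7) = -(k+1)(2(k+1)^4 - 4(k+1)^3 - 3(k+1)^2 + 2(k+1) - 4),
which is the closed form with n = k+1.
Hence, by induction on n, the claim holds for every n ≥ 1.

S(n) = -n(2n^4 - 4n^3 - 3n^2 + 2n - 4)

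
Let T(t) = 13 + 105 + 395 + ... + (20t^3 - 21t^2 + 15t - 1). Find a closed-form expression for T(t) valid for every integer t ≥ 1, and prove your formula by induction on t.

T(t) = t(5t^3 + 3t^2 + 2t + 3)

We claim T(t) = t(5t^3 + 3t^2 + 2t + 3) for all t ≥ 1.
Base step (t = 1): T(1) = 13, and the closed form gives 13. They agree.
Suppose the result is true for t = j, so T(j) = j(5j^3 + 3j^2 + 2j + 3).
Then T(j+1) = T(j) + (20j^3 + 39j^2 + 33j + 13) = (j(5j^3 + 3j^2 + 2j + 3)) + (20j^3 + 39j^2 + 33j + 13).
Simplifying, T(j+1) = (j + 1)(5j^3 + 18j^2 + 23j + 13) = (j+1)(5(j+1)^3 + 3(j+1)^2 + 2(j+1) + 3),
which is the closed form with t = j+1.
This completes the induction.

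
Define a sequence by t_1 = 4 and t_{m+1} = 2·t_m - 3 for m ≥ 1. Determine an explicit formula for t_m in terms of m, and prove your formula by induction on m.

t_m = 2^(m - 1) + 3

Computing the first terms: t_1 = 4, t_2 = 5, t_3 = 7. This suggests t_m = 2^(m - 1) + 3.
Base step (m = 1): the formula gives 4 = 4 = t_1.
For the inductive step, assume it holds for an arbitrary j ≥ 1, so t_j = 2^(j - 1) + 3.
Then t_{j+1} = 2·t_j - 3 = 2·(2^(j - 1) + 3) - 3 = 2^j + 3 = 2^((j+1) - 1) + 3,
which is the claimed formula at m = j+1.
This completes the induction.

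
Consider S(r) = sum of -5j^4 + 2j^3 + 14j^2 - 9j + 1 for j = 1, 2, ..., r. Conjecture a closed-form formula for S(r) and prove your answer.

S(r) = -r(r^4 + 2r^3 - 4r^2 - 3r + 1)

We claim S(r) = -r(r^4 + 2r^3 - 4r^2 - 3r + 1) for all r ≥ 1.
For the base case r = 1: S(1) = 3, and the closed form gives 3. They agree.
Inductive step: suppose the statement holds for some j ≥ 1, so S(j) = j(-j^4 - 2j^3 + 4j^2 + 3j - 1).
Then S(j+1) = S(j) + (-5j^4 - 18j^3 - 10j^2 + 5j + 3) = (j(-j^4 - 2j^3 + 4j^2 + 3j - 1)) + (-5j^4 - 18j^3 - 10j^2 + 5j + 3).
Simplifying, S(j+1) = -(j + 1)(j^4 + 6j^3 + 8j^2 - j - 3) = -(j+1)((j+1)^4 + 2(j+1)^3 - 4(j+1)^2 - 3(j+1) + 1),
which is the closed form with r = j+1.
By induction, the statement is established for all r ≥ 1.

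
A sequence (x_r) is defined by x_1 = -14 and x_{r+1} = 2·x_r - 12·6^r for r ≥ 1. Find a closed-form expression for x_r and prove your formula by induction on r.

Computing the first terms: x_1 = -14, x_2 = -100, x_3 = -632. This suggests x_r = 2^(r + 1) - 3·6^r.
For the base case r = 1: the formula gives -14 = -14 = x_1.
For the inductive step, assume it holds for an arbitrary i ≥ 1, so x_i = 2^(i + 1) - 3·6^i.
Then x_{i+1} = 2·x_i - 12·6^i = 2·(2^(i + 1) - 3·6^i) - 12·6^i = 2^(i + 2) - 3·6^(i + 1) = 2^((i+1) + 1) - 3·6^(i+1),
which is the claimed formula at r = i+1.
By induction, the statement is established for all r ≥ 1.

x_r = 2^(r + 1) - 3·6^r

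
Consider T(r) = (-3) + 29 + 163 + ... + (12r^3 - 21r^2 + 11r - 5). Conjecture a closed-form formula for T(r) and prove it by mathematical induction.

T(r) = r(3r^3 - r^2 - 2r - 3)

We claim T(r) = r(3r^3 - r^2 - 2r - 3) for all r ≥ 1.
Base step (r = 1): T(1) = -3, and the closed form gives -3. They agree.
Suppose the result is true for r = k, so T(k) = k(3k^3 - k^2 - 2k - 3).
Then T(k+1) = T(k) + (12k^3 + 15k^2 + 5k - 3) = (k(3k^3 - k^2 - 2k - 3)) + (12k^3 + 15k^2 + 5k - 3).
Simplifying, T(k+1) = (k + 1)(3k^3 + 8k^2 + 5k - 3) = (k+1)(3(k+1)^3 - (k+1)^2 - 2(k+1) - 3),
which is the closed form with r = k+1.
Hence, by induction on r, the claim holds for every r ≥ 1.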